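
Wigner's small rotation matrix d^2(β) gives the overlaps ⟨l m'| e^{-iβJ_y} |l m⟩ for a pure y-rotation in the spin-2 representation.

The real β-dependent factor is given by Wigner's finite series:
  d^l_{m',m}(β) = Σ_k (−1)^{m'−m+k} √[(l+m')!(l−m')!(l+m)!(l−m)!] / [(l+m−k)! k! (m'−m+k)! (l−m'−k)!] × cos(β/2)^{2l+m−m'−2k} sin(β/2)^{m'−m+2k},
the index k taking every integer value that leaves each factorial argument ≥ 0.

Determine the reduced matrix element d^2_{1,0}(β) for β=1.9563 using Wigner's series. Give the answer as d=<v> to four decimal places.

d=0.4267

d^2_{1,0}(β=1.9563) via Wigner's sum:
With c≡cos(β/2)=0.558558 and s≡sin(β/2)=0.829465, N=[6·1·2·2]^{1/2}=4.898979
The bounds max(0,m−m')=0 and min(l+m,l−m')=1 give 2 terms
  k=0: (−1)^1·4.8990/(2)·0.5586^3·0.8295^1 = -0.354062
  k=1: (−1)^2·4.8990/(2)·0.5586^1·0.8295^3 = +0.780798
d^2_{1,0}(1.9563) = -0.354062 +0.780798 = +0.426737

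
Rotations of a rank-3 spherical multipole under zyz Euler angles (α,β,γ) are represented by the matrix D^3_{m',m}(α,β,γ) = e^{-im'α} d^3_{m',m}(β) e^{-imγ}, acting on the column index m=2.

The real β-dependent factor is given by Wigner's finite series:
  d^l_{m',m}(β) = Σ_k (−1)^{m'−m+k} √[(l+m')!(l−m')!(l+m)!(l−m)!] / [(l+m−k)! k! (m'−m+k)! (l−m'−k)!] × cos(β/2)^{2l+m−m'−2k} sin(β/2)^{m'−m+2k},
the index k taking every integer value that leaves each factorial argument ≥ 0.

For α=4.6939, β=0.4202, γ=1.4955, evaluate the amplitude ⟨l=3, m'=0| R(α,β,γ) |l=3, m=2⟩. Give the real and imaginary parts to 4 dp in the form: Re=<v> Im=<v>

First d^3_{0,2}(β=0.4202), then the phase factors e^{-i(0)α} and e^{-i(2)γ}:
With c≡cos(β/2)=0.978010 and s≡sin(β/2)=0.208558, N=[6·6·120·1]^{1/2}=65.726707
The bounds max(0,m−m')=2 and min(l+m,l−m')=3 give 2 terms
  k=2: (−1)^0·65.7267/(12)·0.9780^4·0.2086^2 = +0.217965
  k=3: (−1)^1·65.7267/(12)·0.9780^2·0.2086^4 = -0.009912
d^3_{0,2}(0.4202) = +0.217965 -0.009912 = +0.208053
Phases: e^{-i·(0)·4.6939}=+1.000000+0.000000i, e^{-i·(2)·1.4955}=-0.988682-0.150024i ⇒ D=-0.205698-0.031213i

Re=-0.2057 Im=-0.0312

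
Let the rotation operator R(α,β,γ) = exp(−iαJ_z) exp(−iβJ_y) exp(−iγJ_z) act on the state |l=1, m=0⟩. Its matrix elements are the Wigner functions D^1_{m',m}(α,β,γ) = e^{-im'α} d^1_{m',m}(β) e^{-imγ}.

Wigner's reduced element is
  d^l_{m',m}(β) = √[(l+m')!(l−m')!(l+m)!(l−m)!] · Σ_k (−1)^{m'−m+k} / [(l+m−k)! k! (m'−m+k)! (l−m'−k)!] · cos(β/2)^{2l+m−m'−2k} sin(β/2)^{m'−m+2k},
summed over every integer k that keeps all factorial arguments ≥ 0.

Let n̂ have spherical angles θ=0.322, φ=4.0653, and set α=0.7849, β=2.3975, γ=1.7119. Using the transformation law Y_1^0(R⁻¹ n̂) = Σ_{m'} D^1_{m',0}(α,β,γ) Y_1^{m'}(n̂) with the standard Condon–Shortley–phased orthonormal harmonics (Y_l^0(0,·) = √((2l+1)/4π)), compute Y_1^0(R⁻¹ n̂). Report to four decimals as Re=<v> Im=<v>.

Re=-0.4447 Im=0.0000

Need the full column D^1_{m',0} for m'=−1..1 at α=0.7849, β=2.3975, γ=1.7119.
cos(β/2)=0.363523, sin(β/2)=0.931585
d^1_{-1,0}: single k=1 term ⇒ +0.478927;  D = +0.338821+0.338484i
d^1_{0,0}: k∈[0..1] ⇒ +0.132149 -0.867851 = -0.735703;  D = -0.735703+0.000000i
d^1_{1,0}: single k=0 term ⇒ -0.478927;  D = -0.338821+0.338484i
Y_1^{m'}(θ=0.322,φ=4.0653) and Σ D·Y over m':
  (+0.3388+0.3385i)·(-0.0659+0.0872i)  (-0.7357+0.0000i)·(+0.4635+0.0000i)  (-0.3388+0.3385i)·(+0.0659+0.0872i)
Y_1^0(R⁻¹ n̂) = -0.444712+0.000000i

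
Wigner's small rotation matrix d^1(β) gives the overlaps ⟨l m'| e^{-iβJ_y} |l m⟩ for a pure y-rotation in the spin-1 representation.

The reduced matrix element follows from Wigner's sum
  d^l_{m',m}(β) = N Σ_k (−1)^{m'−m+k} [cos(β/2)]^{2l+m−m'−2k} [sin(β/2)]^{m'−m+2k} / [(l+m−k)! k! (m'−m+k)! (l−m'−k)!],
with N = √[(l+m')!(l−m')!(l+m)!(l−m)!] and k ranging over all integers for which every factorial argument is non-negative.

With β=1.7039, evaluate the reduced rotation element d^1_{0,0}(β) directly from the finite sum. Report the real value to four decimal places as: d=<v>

d^1_{0,0}(β=1.7039) via Wigner's sum:
Half-angle: c=0.658517, s=0.752566. N=√(1·1·1·1)=1.000000
k: max(0,(0)−(0))=0 … min(1+(0),1−(0))=1
  k=0: (−1)^0·1.0000/(1)·0.6585^2·0.7526^0 = +0.433645
  k=1: (−1)^1·1.0000/(1)·0.6585^0·0.7526^2 = -0.566355
d^1_{0,0}(1.7039) = +0.433645 -0.566355 = -0.132711

d=-0.1327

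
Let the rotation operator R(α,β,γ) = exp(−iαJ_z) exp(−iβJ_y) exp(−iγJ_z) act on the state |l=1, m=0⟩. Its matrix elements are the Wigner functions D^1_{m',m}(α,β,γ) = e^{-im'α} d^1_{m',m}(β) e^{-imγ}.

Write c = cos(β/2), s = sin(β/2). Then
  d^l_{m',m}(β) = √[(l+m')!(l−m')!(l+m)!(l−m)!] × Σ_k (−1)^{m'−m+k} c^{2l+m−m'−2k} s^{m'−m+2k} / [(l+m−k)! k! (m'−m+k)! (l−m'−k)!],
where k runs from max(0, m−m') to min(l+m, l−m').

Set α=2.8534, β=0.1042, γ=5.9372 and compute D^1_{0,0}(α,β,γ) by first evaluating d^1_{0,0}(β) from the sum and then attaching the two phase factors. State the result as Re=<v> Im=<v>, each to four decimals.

Re=0.9946 Im=0.0000

Split into d^1_{0,0}(β=0.1042) × two z-phases.
c=cos(0.1042/2)=0.998643, s=sin(0.1042/2)=0.052076; N=√[1·1·1·1]=1.000000
The bounds max(0,m−m')=0 and min(l+m,l−m')=1 give 2 terms
  k=0: (−1)^0·1.0000/(1)·0.9986^2·0.0521^0 = +0.997288
  k=1: (−1)^1·1.0000/(1)·0.9986^0·0.0521^2 = -0.002712
d^1_{0,0}(0.1042) = +0.997288 -0.002712 = +0.994576
D = (+1.000000+0.000000i)·(+0.994576)·(+1.000000+0.000000i) = +0.994576+0.000000i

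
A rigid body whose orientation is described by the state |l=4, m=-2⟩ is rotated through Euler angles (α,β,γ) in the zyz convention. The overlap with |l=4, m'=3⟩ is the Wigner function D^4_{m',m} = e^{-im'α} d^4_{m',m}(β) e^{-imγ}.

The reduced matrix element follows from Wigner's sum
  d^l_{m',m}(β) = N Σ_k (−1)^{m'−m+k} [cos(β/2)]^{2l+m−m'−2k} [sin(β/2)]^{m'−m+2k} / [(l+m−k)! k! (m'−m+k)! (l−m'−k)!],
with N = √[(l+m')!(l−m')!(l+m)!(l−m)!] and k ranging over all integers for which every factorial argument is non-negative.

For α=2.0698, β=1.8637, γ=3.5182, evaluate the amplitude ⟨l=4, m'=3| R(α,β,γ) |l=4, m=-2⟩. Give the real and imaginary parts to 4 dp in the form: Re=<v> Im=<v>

Re=-0.2128 Im=-0.2312

D^4_{3,-2}(2.0698,1.8637,3.5182) = e^{-i·3·2.0698}·d^4_{3,-2}(1.8637)·e^{-i·-2·3.5182}. Compute d first:
Half-angle: c=0.596350, s=0.802725. N=√(5040·1·2·720)=2693.993318
k∈{0,1} keeps every argument non-negative
  k=0: (−1)^5·2693.9933/(240)·0.5963^3·0.8027^5 = -0.793454
  k=1: (−1)^6·2693.9933/(720)·0.5963^1·0.8027^7 = +0.479216
d^4_{3,-2}(1.8637) = -0.793454 +0.479216 = -0.314238
Attach z-rotation phases: D = e^{-i(3)(2.0698)}·(-0.314238)·e^{-i(-2)(3.5182)} = -0.212766-0.231249i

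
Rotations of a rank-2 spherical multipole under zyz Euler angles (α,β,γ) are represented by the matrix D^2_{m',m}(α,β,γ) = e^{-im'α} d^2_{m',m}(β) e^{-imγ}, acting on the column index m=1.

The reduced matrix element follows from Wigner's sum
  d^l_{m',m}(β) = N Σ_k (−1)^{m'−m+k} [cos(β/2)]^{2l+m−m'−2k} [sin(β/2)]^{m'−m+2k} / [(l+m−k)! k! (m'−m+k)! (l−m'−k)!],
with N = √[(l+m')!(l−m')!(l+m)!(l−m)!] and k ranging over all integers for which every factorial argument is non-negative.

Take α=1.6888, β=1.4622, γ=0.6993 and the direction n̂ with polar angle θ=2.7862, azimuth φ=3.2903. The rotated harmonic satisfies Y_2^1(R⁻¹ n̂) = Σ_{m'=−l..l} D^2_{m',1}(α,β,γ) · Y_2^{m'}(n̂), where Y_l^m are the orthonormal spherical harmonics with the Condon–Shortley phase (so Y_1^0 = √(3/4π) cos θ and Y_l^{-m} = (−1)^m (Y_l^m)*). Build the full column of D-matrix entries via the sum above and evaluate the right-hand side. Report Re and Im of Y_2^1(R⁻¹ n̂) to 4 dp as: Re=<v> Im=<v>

Need the full column D^2_{m',1} for m'=−2..2 at α=1.6888, β=1.4622, γ=0.6993.
cos(β/2)=0.744440, sin(β/2)=0.667689
d^2_{-2,1}: single k=3 term ⇒ +0.443182;  D = -0.396465+0.198056i
d^2_{-1,1}: k∈[2..3] ⇒ +0.741190 -0.198745 = +0.542445;  D = +0.297861+0.453349i
d^2_{0,1}: k∈[1..2] ⇒ +0.674745 -0.542785 = +0.131960;  D = +0.100988-0.084940i
d^2_{1,1}: k∈[0..1] ⇒ +0.307128 -0.741190 = -0.434062;  D = +0.316563+0.296981i
d^2_{2,1}: single k=0 term ⇒ -0.550927;  D = +0.327014-0.443376i
Y_2^{m'}(θ=2.7862,φ=3.2903) and Σ D·Y over m':
  (-0.3965+0.1981i)·(+0.0447-0.0137i)  (+0.2979+0.4533i)·(+0.2492-0.0373i)  (+0.1010-0.0849i)·(+0.5162+0.0000i)  (+0.3166+0.2970i)·(-0.2492-0.0373i)  (+0.3270-0.4434i)·(+0.0447+0.0137i)
Y_2^1(R⁻¹ n̂) = +0.081173-0.028871i

Re=0.0812 Im=-0.0289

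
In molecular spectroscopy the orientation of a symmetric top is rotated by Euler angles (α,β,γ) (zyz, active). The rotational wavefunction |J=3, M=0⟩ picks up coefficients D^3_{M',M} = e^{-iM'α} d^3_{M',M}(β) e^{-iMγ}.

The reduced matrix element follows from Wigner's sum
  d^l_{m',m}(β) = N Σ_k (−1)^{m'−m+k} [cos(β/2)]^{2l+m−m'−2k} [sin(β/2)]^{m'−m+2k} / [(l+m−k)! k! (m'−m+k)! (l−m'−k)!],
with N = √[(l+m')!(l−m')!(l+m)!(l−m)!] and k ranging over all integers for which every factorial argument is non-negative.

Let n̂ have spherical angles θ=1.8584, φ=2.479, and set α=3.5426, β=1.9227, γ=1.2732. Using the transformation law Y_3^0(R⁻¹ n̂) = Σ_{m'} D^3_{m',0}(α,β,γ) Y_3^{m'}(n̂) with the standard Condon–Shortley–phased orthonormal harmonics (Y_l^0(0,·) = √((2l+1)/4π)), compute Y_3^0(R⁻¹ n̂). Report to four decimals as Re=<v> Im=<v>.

Need the full column D^3_{m',0} for m'=−3..3 at α=3.5426, β=1.9227, γ=1.2732.
cos(β/2)=0.572414, sin(β/2)=0.819965
d^3_{-3,0}: single k=3 term ⇒ +0.462414;  D = -0.166256-0.431492i
d^3_{-2,0}: k∈[2..3] ⇒ +0.395358 -0.811263 = -0.415905;  D = -0.289162-0.298935i
d^3_{-1,0}: k∈[1..3] ⇒ +0.174556 -1.074553 +0.734983 = -0.165013;  D = +0.151922+0.064412i
d^3_{0,0}: k∈[0..3] ⇒ +0.035177 -0.649640 +1.333042 -0.303929 = +0.414650;  D = +0.414650+0.000000i
d^3_{1,0}: k∈[0..2] ⇒ -0.174556 +1.074553 -0.734983 = +0.165013;  D = -0.151922+0.064412i
d^3_{2,0}: k∈[0..1] ⇒ +0.395358 -0.811263 = -0.415905;  D = -0.289162+0.298935i
d^3_{3,0}: single k=0 term ⇒ -0.462414;  D = +0.166256-0.431492i
Y_3^{m'}(θ=1.8584,φ=2.479) and Σ D·Y over m':
  (-0.1663-0.4315i)·(+0.1490-0.3364i)  (-0.2892-0.2989i)·(-0.0648-0.2586i)  (+0.1519+0.0644i)·(+0.1460+0.1139i)  (+0.4146+0.0000i)·(+0.2750+0.0000i)  (-0.1519+0.0644i)·(-0.1460+0.1139i)  (-0.2892+0.2989i)·(-0.0648+0.2586i)  (+0.1663-0.4315i)·(-0.1490-0.3364i)
Y_3^0(R⁻¹ n̂) = -0.313222+0.000000i

Re=-0.3132 Im=0.0000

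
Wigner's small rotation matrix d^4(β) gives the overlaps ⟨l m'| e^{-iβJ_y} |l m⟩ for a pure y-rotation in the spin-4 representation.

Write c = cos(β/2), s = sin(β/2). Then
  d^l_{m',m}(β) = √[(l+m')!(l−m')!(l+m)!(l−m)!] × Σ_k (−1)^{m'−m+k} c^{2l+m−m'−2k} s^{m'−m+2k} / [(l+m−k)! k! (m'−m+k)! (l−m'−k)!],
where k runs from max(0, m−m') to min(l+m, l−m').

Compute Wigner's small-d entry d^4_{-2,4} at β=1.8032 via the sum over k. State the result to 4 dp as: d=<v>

d^4_{-2,4}(β=1.8032) via Wigner's sum:
c=cos(1.8032/2)=0.620356, s=sin(1.8032/2)=0.784320; N=√[2·720·40320·1]=7619.763776
k: max(0,(4)−(-2))=6 … min(4+(4),4−(-2))=6
  k=6: (−1)^0·7619.7638/(1440)·0.6204^2·0.7843^6 = +0.474048
d^4_{-2,4}(1.8032) = +0.474048

d=0.4740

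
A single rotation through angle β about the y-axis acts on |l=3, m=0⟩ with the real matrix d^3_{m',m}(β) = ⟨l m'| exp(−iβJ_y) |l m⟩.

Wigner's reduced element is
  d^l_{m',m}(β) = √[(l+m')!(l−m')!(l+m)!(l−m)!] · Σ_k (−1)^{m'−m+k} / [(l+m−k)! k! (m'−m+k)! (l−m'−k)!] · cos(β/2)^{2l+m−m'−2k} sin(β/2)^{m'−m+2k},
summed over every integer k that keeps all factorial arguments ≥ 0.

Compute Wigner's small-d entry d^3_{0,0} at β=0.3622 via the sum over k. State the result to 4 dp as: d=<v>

d=0.6416

d^3_{0,0}(β=0.3622) via Wigner's sum:
Half-angle: c=0.983646, s=0.180112. N=√(6·6·6·6)=36.000000
k: max(0,(0)−(0))=0 … min(3+(0),3−(0))=3
  k=0: (−1)^0·36.0000/(36)·0.9836^6·0.1801^0 = +0.905802
  k=1: (−1)^1·36.0000/(4)·0.9836^4·0.1801^2 = -0.273327
  k=2: (−1)^2·36.0000/(4)·0.9836^2·0.1801^4 = +0.009164
  k=3: (−1)^3·36.0000/(36)·0.9836^0·0.1801^6 = -0.000034
d^3_{0,0}(0.3622) = +0.905802 -0.273327 +0.009164 -0.000034 = +0.641606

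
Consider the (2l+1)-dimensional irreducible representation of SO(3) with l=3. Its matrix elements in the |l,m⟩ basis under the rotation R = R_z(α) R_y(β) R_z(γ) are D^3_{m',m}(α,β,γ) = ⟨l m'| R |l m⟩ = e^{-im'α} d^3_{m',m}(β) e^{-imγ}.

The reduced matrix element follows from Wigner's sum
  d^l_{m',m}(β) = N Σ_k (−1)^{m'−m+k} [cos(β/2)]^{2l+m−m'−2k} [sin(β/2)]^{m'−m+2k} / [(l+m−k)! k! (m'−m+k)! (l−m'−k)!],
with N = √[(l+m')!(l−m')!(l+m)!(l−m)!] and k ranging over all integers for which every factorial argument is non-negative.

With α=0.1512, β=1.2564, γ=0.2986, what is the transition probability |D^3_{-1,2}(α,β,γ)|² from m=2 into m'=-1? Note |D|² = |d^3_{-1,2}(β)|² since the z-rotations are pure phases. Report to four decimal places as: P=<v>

D^3_{-1,2}(0.1512,1.2564,0.2986) = e^{-i·-1·0.1512}·d^3_{-1,2}(1.2564)·e^{-i·2·0.2986}. Compute d first:
c=cos(1.2564/2)=0.809087, s=sin(1.2564/2)=0.587689; N=√[2·24·120·1]=75.894664
The bounds max(0,m−m')=3 and min(l+m,l−m')=4 give 2 terms
  k=3: (−1)^0·75.8947/(12)·0.8091^3·0.5877^3 = +0.679921
  k=4: (−1)^1·75.8947/(24)·0.8091^1·0.5877^5 = -0.179364
d^3_{-1,2}(1.2564) = +0.679921 -0.179364 = +0.500558
|D^3_{-1,2}|² = |d^3_{-1,2}(β)|² = (+0.500558)² = 0.250558 (the z-rotation phases have unit modulus)

P=0.2506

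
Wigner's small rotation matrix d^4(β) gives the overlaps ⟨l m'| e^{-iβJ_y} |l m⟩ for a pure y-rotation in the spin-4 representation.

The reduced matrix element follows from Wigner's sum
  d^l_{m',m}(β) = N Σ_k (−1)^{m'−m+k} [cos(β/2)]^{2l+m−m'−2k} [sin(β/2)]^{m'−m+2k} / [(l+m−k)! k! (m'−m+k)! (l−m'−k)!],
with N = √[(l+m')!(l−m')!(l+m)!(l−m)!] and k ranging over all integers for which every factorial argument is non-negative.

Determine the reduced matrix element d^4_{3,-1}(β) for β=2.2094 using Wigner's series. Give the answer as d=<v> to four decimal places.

d^4_{3,-1}(β=2.2094) via Wigner's sum:
Half-angle: c=0.449402, s=0.893329. N=√(5040·1·6·120)=1904.940944
The bounds max(0,m−m')=0 and min(l+m,l−m')=1 give 2 terms
  k=0: (−1)^4·1904.9409/(144)·0.4494^4·0.8933^4 = +0.343643
  k=1: (−1)^5·1904.9409/(240)·0.4494^2·0.8933^6 = -0.814725
d^4_{3,-1}(2.2094) = +0.343643 -0.814725 = -0.471082

d=-0.4711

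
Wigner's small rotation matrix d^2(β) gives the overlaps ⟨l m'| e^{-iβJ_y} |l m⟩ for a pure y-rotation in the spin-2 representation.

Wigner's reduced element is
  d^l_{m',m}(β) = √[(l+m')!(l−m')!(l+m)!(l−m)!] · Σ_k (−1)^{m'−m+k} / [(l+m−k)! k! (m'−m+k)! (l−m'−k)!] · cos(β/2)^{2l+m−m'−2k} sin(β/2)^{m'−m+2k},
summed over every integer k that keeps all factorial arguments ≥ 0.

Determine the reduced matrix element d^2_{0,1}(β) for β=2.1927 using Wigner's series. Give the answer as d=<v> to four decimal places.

d^2_{0,1}(β=2.1927) via Wigner's sum:
With c≡cos(β/2)=0.456846 and s≡sin(β/2)=0.889546, N=[2·2·6·1]^{1/2}=4.898979
k∈{1,2} keeps every argument non-negative
  k=1: (−1)^0·4.8990/(2)·0.4568^3·0.8895^1 = +0.207756
  k=2: (−1)^1·4.8990/(2)·0.4568^1·0.8895^3 = -0.787681
d^2_{0,1}(2.1927) = +0.207756 -0.787681 = -0.579925

d=-0.5799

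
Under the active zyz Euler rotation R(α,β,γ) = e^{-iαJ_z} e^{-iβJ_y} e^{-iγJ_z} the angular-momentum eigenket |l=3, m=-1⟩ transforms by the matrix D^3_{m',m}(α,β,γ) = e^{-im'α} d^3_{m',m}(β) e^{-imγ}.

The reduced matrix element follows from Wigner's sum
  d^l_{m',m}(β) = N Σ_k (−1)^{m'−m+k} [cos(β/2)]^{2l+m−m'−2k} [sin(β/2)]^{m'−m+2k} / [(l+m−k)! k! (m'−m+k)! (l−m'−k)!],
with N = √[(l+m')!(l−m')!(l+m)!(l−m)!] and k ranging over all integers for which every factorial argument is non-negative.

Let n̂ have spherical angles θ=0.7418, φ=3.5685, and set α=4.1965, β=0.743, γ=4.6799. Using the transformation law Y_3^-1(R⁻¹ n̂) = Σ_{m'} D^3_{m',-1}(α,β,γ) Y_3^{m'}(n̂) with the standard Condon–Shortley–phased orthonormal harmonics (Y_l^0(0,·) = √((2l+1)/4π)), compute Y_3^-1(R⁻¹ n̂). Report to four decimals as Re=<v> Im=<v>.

Re=0.4091 Im=0.0851

Need the full column D^3_{m',-1} for m'=−3..3 at α=4.1965, β=0.743, γ=4.6799.
cos(β/2)=0.931784, sin(β/2)=0.363014
d^3_{-3,-1}: single k=2 term ⇒ +0.384726;  D = -0.003601-0.384710i
d^3_{-2,-1}: k∈[1..2] ⇒ +0.806304 -0.244762 = +0.561542;  D = +0.491031+0.272429i
d^3_{-1,-1}: k∈[0..2] ⇒ +0.654472 -0.794687 +0.090463 = -0.049752;  D = +0.042457-0.025936i
d^3_{0,-1}: k∈[0..2] ⇒ -0.883262 +0.402185 -0.020348 = -0.501425;  D = +0.016288+0.501160i
d^3_{1,-1}: k∈[0..2] ⇒ +0.596016 -0.120618 +0.002288 = +0.477686;  D = +0.422953+0.222025i
d^3_{2,-1}: k∈[0..1] ⇒ -0.244762 +0.018575 = -0.226187;  D = +0.190243-0.122345i
d^3_{3,-1}: single k=0 term ⇒ +0.058394;  D = -0.003246-0.058304i
Y_3^{m'}(θ=0.7418,φ=3.5685) and Σ D·Y over m':
  (-0.0036-0.3847i)·(-0.0368+0.1233i)  (+0.4910+0.2724i)·(+0.2260-0.2592i)  (+0.0425-0.0259i)·(-0.3414+0.1553i)  (+0.0163+0.5012i)·(-0.0777+0.0000i)  (+0.4230+0.2220i)·(+0.3414+0.1553i)  (+0.1902-0.1223i)·(+0.2260+0.2592i)  (-0.0032-0.0583i)·(+0.0368+0.1233i)
Y_3^-1(R⁻¹ n̂) = +0.409125+0.085114i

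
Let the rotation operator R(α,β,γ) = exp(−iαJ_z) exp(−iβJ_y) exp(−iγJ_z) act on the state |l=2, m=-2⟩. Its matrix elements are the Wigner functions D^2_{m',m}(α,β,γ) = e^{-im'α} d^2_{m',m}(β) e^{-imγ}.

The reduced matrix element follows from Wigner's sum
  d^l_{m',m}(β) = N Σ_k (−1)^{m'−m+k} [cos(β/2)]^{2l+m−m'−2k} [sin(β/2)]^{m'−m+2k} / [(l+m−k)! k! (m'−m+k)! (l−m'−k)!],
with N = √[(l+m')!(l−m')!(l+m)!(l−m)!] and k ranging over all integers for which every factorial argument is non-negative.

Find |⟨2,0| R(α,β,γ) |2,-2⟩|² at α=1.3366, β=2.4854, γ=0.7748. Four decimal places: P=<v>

First d^2_{0,-2}(β=2.4854), then the phase factors e^{-i(0)α} and e^{-i(-2)γ}:
With c≡cos(β/2)=0.322241 and s≡sin(β/2)=0.946658, N=[2·2·1·24]^{1/2}=9.797959
The bounds max(0,m−m')=0 and min(l+m,l−m')=0 give 1 term
  k=0: (−1)^2·9.7980/(4)·0.3222^2·0.9467^2 = +0.227942
d^2_{0,-2}(2.4854) = +0.227942
|D^2_{0,-2}|² = |d^2_{0,-2}(β)|² = (+0.227942)² = 0.051958 (the z-rotation phases have unit modulus)

P=0.0520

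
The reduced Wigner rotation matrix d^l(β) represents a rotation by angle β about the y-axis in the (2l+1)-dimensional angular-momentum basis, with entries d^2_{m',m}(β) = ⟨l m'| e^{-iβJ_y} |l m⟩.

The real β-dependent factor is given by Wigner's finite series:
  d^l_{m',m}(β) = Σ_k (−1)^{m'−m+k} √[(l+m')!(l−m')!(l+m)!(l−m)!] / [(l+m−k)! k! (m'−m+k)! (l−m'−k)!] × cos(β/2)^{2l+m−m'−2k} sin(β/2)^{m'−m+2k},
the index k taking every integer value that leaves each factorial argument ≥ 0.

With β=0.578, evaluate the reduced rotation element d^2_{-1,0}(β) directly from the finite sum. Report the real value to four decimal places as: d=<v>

d^2_{-1,0}(β=0.578) via Wigner's sum:
Half-angle: c=0.958529, s=0.284994. N=√(1·6·2·2)=4.898979
k∈{1,2} keeps every argument non-negative
  k=1: (−1)^0·4.8990/(2)·0.9585^3·0.2850^1 = +0.614791
  k=2: (−1)^1·4.8990/(2)·0.9585^1·0.2850^3 = -0.054348
d^2_{-1,0}(0.578) = +0.614791 -0.054348 = +0.560442

d=0.5604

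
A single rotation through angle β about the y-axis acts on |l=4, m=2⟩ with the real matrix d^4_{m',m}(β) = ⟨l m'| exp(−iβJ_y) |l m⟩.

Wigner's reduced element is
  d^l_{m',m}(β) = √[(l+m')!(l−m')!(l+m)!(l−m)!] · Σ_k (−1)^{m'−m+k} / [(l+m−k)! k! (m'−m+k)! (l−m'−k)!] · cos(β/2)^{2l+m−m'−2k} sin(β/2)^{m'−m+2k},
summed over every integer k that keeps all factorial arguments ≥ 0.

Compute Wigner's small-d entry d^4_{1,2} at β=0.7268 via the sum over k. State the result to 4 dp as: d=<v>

d=0.3258

d^4_{1,2}(β=0.7268) via Wigner's sum:
Half-angle: c=0.934694, s=0.355454. N=√(120·6·720·2)=1018.233765
k: max(0,(2)−(1))=1 … min(4+(2),4−(1))=3
  k=1: (−1)^0·1018.2338/(240)·0.9347^7·0.3555^1 = +0.939951
  k=2: (−1)^1·1018.2338/(48)·0.9347^5·0.3555^3 = -0.679679
  k=3: (−1)^2·1018.2338/(72)·0.9347^3·0.3555^5 = +0.065530
d^4_{1,2}(0.7268) = +0.939951 -0.679679 +0.065530 = +0.325802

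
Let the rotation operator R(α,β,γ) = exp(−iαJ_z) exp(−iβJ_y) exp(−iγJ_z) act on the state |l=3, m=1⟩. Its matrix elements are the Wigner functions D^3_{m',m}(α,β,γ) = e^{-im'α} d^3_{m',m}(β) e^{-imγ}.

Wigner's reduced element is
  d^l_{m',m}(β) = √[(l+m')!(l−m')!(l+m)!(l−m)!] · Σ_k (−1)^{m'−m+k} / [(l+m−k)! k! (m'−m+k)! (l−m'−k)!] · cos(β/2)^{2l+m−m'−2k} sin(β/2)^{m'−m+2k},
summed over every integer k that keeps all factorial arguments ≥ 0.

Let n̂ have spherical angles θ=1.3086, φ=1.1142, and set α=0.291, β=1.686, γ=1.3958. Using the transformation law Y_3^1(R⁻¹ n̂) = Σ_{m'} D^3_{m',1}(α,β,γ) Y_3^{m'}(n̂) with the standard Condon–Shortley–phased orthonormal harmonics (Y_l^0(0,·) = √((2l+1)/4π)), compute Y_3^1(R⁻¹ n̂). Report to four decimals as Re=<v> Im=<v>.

Re=-0.1937 Im=-0.1367

Need the full column D^3_{m',1} for m'=−3..3 at α=0.291, β=1.686, γ=1.3958.
cos(β/2)=0.665226, sin(β/2)=0.746642
d^3_{-3,1}: single k=4 term ⇒ +0.532640;  D = +0.461493-0.265952i
d^3_{-2,1}: k∈[3..4] ⇒ +0.774952 -0.488126 = +0.286827;  D = +0.196976-0.208495i
d^3_{-1,1}: k∈[2..4] ⇒ +0.655017 -1.100217 +0.173251 = -0.271949;  D = -0.122190+0.242952i
d^3_{0,1}: k∈[1..3] ⇒ +0.336937 -1.273377 +0.534715 = -0.401724;  D = -0.069942+0.395589i
d^3_{1,1}: k∈[0..2] ⇒ +0.086659 -0.873357 +0.825163 = +0.038465;  D = -0.004452-0.038207i
d^3_{2,1}: k∈[0..1] ⇒ -0.307580 +0.774952 = +0.467372;  D = -0.185014-0.429193i
d^3_{3,1}: single k=0 term ⇒ +0.422812;  D = -0.271737-0.323928i
Y_3^{m'}(θ=1.3086,φ=1.1142) and Σ D·Y over m':
  (+0.4615-0.2660i)·(-0.3683+0.0750i)  (+0.1970-0.2085i)·(-0.1510-0.1956i)  (-0.1222+0.2430i)·(-0.0914+0.1860i)  (-0.0699+0.3956i)·(-0.2577+0.0000i)  (-0.0045-0.0382i)·(+0.0914+0.1860i)  (-0.1850-0.4292i)·(-0.1510+0.1956i)  (-0.2717-0.3239i)·(+0.3683+0.0750i)
Y_3^1(R⁻¹ n̂) = -0.193748-0.136702i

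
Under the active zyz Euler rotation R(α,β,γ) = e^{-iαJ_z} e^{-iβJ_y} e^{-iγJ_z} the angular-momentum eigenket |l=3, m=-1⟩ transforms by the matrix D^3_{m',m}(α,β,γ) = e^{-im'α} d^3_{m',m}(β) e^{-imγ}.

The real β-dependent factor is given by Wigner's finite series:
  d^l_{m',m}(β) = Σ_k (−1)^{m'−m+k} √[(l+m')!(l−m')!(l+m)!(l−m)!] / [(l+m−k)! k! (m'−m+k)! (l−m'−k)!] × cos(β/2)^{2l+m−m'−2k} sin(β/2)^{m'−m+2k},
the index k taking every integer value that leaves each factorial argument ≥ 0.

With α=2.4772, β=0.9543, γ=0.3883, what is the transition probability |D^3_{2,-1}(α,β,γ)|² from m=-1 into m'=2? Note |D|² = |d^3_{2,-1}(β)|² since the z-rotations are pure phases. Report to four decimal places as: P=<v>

P=0.1384

First d^3_{2,-1}(β=0.9543), then the phase factors e^{-i(2)α} and e^{-i(-1)γ}:
c=cos(0.9543/2)=0.888307, s=sin(0.9543/2)=0.459249; N=√[120·1·2·24]=75.894664
k∈{0,1} keeps every argument non-negative
  k=0: (−1)^3·75.8947/(12)·0.8883^3·0.4592^3 = -0.429403
  k=1: (−1)^4·75.8947/(24)·0.8883^1·0.4592^5 = +0.057386
d^3_{2,-1}(0.9543) = -0.429403 +0.057386 = -0.372017
|D^3_{2,-1}|² = |d^3_{2,-1}(β)|² = (-0.372017)² = 0.138397 (the z-rotation phases have unit modulus)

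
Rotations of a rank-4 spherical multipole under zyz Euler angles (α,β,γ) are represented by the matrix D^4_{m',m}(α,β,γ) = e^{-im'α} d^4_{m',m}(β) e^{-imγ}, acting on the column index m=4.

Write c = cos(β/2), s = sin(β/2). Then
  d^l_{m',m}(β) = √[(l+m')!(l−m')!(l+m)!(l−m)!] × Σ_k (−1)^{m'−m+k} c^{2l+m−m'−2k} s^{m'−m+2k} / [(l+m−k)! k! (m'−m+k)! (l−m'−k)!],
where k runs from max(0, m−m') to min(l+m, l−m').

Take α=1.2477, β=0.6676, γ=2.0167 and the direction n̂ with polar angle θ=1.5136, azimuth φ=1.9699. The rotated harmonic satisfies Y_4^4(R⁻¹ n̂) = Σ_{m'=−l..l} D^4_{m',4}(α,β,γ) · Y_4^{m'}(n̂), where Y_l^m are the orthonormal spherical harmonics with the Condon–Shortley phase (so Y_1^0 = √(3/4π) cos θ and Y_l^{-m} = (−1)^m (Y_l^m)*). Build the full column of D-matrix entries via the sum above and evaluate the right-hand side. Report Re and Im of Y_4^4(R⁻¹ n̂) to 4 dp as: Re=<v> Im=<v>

Need the full column D^4_{m',4} for m'=−4..4 at α=1.2477, β=0.6676, γ=2.0167.
cos(β/2)=0.944804, sin(β/2)=0.327636
d^4_{-4,4}: single k=8 term ⇒ +0.000133;  D = -0.000132-0.000009i
d^4_{-3,4}: single k=7 term ⇒ +0.001083;  D = -0.000410+0.001002i
d^4_{-2,4}: single k=6 term ⇒ +0.005843;  D = +0.004424+0.003816i
d^4_{-1,4}: single k=5 term ⇒ +0.023827;  D = +0.020487-0.012167i
d^4_{0,4}: single k=4 term ⇒ +0.076821;  D = -0.016226-0.075088i
d^4_{1,4}: single k=3 term ⇒ +0.198142;  D = -0.196938-0.021806i
d^4_{2,4}: single k=2 term ⇒ +0.404029;  D = -0.169666+0.366678i
d^4_{3,4}: single k=1 term ⇒ +0.622771;  D = +0.452919+0.427445i
d^4_{4,4}: single k=0 term ⇒ +0.634942;  D = +0.559863-0.299509i
Y_4^{m'}(θ=1.5136,φ=1.9699) and Σ D·Y over m':
  (-0.0001-0.0000i)·(-0.0113-0.4395i)  (-0.0004+0.0010i)·(+0.0663+0.0260i)  (+0.0044+0.0038i)·(+0.2274-0.2333i)  (+0.0205-0.0122i)·(+0.0312+0.0741i)  (-0.0162-0.0751i)·(+0.3070+0.0000i)  (-0.1969-0.0218i)·(-0.0312+0.0741i)  (-0.1697+0.3667i)·(+0.2274+0.2333i)  (+0.4529+0.4274i)·(-0.0663+0.0260i)  (+0.5599-0.2995i)·(-0.0113+0.4395i)
Y_4^4(R⁻¹ n̂) = -0.033766+0.240792i

Re=-0.0338 Im=0.2408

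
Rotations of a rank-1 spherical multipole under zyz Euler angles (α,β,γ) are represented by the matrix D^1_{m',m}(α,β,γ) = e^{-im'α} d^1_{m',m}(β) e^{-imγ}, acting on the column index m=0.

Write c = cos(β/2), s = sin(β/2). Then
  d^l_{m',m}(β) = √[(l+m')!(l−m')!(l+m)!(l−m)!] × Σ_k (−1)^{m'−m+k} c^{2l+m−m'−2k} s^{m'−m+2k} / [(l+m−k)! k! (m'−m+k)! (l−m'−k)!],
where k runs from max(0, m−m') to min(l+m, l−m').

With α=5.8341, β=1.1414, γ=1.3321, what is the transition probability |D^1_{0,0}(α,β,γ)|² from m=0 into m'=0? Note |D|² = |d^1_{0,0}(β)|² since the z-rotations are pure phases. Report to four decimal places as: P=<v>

Split into d^1_{0,0}(β=1.1414) × two z-phases.
With c≡cos(β/2)=0.841523 and s≡sin(β/2)=0.540221, N=[1·1·1·1]^{1/2}=1.000000
k: max(0,(0)−(0))=0 … min(1+(0),1−(0))=1
  k=0: (−1)^0·1.0000/(1)·0.8415^2·0.5402^0 = +0.708161
  k=1: (−1)^1·1.0000/(1)·0.8415^0·0.5402^2 = -0.291839
d^1_{0,0}(1.1414) = +0.708161 -0.291839 = +0.416322
|D^1_{0,0}|² = |d^1_{0,0}(β)|² = (+0.416322)² = 0.173324 (the z-rotation phases have unit modulus)

P=0.1733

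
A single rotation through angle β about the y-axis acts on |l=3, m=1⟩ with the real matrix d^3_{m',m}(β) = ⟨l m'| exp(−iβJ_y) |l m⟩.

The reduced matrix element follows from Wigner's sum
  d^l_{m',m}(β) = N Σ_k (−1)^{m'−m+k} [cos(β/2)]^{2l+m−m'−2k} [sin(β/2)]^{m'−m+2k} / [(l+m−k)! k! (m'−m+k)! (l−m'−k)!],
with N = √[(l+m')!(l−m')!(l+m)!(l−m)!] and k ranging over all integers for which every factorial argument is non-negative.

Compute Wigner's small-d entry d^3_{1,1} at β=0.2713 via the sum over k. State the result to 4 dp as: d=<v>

d=0.8071

d^3_{1,1}(β=0.2713) via Wigner's sum:
c=cos(0.2713/2)=0.990814, s=sin(0.2713/2)=0.135234; N=√[24·2·24·2]=48.000000
Admissible k: 0..2 (factorial args all ≥0)
  k=0: (−1)^0·48.0000/(48)·0.9908^6·0.1352^0 = +0.946132
  k=1: (−1)^1·48.0000/(6)·0.9908^4·0.1352^2 = -0.141004
  k=2: (−1)^2·48.0000/(8)·0.9908^2·0.1352^4 = +0.001970
d^3_{1,1}(0.2713) = +0.946132 -0.141004 +0.001970 = +0.807098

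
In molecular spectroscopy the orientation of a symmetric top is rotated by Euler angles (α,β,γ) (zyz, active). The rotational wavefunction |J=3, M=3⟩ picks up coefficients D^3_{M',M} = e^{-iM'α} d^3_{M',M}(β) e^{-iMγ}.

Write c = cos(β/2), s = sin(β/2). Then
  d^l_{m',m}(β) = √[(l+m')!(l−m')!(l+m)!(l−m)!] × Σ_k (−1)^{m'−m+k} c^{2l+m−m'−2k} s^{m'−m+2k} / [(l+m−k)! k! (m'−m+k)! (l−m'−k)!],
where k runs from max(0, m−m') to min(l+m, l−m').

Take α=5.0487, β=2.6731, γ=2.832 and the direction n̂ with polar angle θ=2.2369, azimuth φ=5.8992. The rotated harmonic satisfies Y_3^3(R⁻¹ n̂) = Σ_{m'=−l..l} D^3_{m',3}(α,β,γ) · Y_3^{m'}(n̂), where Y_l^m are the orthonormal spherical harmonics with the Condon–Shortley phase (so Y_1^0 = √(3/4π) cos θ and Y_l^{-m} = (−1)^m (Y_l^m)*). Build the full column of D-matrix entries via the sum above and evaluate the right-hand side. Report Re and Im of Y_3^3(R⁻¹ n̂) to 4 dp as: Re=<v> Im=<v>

Re=0.0955 Im=0.0256

Need the full column D^3_{m',3} for m'=−3..3 at α=5.0487, β=2.6731, γ=2.832.
cos(β/2)=0.232110, sin(β/2)=0.972690
d^3_{-3,3}: single k=6 term ⇒ +0.846926;  D = +0.790553+0.303824i
d^3_{-2,3}: single k=5 term ⇒ +0.495040;  D = -0.015148+0.494809i
d^3_{-1,3}: single k=4 term ⇒ +0.186780;  D = -0.178120+0.056215i
d^3_{0,3}: single k=3 term ⇒ +0.051466;  D = -0.030818-0.041218i
d^3_{1,3}: single k=2 term ⇒ +0.010636;  D = +0.005939-0.008823i
d^3_{2,3}: single k=1 term ⇒ +0.001605;  D = +0.001553+0.000407i
d^3_{3,3}: single k=0 term ⇒ +0.000156;  D = +0.000013+0.000156i
Y_3^{m'}(θ=2.2369,φ=5.8992) and Σ D·Y over m':
  (+0.7906+0.3038i)·(+0.0825+0.1853i)  (-0.0151+0.4948i)·(-0.2808-0.2712i)  (-0.1781+0.0562i)·(+0.2142+0.0865i)  (-0.0308-0.0412i)·(+0.2515+0.0000i)  (+0.0059-0.0088i)·(-0.2142+0.0865i)  (+0.0016+0.0004i)·(-0.2808+0.2712i)  (+0.0000+0.0002i)·(-0.0825+0.1853i)
Y_3^3(R⁻¹ n̂) = +0.095499+0.025628i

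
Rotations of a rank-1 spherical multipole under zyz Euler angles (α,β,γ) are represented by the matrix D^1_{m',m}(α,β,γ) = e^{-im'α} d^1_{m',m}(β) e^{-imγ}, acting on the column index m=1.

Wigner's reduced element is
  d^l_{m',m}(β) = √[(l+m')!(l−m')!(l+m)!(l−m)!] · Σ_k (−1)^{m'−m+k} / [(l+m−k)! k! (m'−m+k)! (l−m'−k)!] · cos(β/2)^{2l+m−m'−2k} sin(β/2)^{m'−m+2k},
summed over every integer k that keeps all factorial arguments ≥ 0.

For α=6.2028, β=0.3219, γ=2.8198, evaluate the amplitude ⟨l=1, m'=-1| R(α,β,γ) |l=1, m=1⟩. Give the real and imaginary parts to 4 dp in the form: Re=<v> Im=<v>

First d^1_{-1,1}(β=0.3219), then the phase factors e^{-i(-1)α} and e^{-i(1)γ}:
With c≡cos(β/2)=0.987075 and s≡sin(β/2)=0.160256, N=[1·2·2·1]^{1/2}=2.000000
k∈{2} keeps every argument non-negative
  k=2: (−1)^0·2.0000/(2)·0.9871^0·0.1603^2 = +0.025682
d^1_{-1,1}(0.3219) = +0.025682
D = (+0.996771-0.080299i)·(+0.025682)·(-0.948670-0.316268i) = -0.024937-0.006140i

Re=-0.0249 Im=-0.0061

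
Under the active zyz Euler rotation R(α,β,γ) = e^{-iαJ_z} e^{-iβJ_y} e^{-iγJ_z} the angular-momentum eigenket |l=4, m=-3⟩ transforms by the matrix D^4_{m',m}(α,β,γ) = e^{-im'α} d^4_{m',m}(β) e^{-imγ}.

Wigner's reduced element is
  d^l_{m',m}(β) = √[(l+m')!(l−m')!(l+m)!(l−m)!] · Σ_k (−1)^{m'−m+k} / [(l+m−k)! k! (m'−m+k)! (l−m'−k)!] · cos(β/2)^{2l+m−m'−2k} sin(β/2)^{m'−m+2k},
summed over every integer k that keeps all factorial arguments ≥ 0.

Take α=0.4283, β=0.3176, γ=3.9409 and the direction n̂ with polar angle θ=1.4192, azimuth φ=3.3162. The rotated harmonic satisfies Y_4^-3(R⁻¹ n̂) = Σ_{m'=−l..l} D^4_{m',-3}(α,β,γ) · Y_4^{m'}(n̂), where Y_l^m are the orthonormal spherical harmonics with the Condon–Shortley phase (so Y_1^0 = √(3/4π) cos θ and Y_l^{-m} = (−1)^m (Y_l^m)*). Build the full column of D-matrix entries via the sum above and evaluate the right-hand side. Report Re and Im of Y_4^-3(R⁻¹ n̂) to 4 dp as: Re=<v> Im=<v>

Re=0.1874 Im=0.0034

Need the full column D^4_{m',-3} for m'=−4..4 at α=0.4283, β=0.3176, γ=3.9409.
cos(β/2)=0.987418, sin(β/2)=0.158133
d^4_{-4,-3}: single k=1 term ⇒ +0.409332;  D = +0.231554+0.337543i
d^4_{-3,-3}: k∈[0..1] ⇒ +0.903665 -0.162237 = +0.741428;  D = +0.635460+0.381976i
d^4_{-2,-3}: k∈[0..1] ⇒ -0.541495 +0.041664 = -0.499831;  D = -0.496647-0.056326i
d^4_{-1,-3}: k∈[0..1] ⇒ +0.183960 -0.007864 = +0.176096;  D = +0.167412-0.054620i
d^4_{0,-3}: k∈[0..1] ⇒ -0.043918 +0.001126 = -0.042791;  D = -0.031494+0.028969i
d^4_{1,-3}: k∈[0..1] ⇒ +0.007864 -0.000121 = +0.007743;  D = +0.003007-0.007135i
d^4_{2,-3}: k∈[0..1] ⇒ -0.001069 +0.000009 = -0.001059;  D = +0.000031+0.001059i
d^4_{3,-3}: k∈[0..1] ⇒ +0.000107 -0.000000 = +0.000106;  D = -0.000047-0.000095i
d^4_{4,-3}: single k=0 term ⇒ -0.000007;  D = +0.000005+0.000004i
Y_4^{m'}(θ=1.4192,φ=3.3162) and Σ D·Y over m':
  (+0.2316+0.3375i)·(+0.3236-0.2717i)  (+0.6355+0.3820i)·(-0.1581+0.0913i)  (-0.4966-0.0563i)·(-0.2581+0.0940i)  (+0.1674-0.0546i)·(+0.1975-0.0348i)  (-0.0315+0.0290i)·(+0.2469+0.0000i)  (+0.0030-0.0071i)·(-0.1975-0.0348i)  (+0.0000+0.0011i)·(-0.2581-0.0940i)  (-0.0000-0.0001i)·(+0.1581+0.0913i)  (+0.0000+0.0000i)·(+0.3236+0.2717i)
Y_4^-3(R⁻¹ n̂) = +0.187433+0.003362i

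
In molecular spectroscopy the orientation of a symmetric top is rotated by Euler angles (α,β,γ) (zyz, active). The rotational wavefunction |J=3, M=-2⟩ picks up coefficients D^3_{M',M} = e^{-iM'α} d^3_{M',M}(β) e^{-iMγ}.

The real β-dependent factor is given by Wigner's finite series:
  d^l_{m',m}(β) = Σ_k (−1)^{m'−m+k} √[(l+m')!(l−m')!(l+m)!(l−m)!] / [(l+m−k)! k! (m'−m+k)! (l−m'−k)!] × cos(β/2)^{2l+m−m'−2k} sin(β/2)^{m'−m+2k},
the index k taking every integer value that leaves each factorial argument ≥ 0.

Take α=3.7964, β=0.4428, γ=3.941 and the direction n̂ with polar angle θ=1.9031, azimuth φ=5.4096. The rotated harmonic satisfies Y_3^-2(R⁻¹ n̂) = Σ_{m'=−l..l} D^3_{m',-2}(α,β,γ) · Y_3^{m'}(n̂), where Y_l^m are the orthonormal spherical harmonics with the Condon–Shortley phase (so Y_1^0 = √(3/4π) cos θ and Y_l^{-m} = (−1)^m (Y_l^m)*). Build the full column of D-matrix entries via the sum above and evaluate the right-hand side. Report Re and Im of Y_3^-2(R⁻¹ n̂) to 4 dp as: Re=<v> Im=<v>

Need the full column D^3_{m',-2} for m'=−3..3 at α=3.7964, β=0.4428, γ=3.941.
cos(β/2)=0.975591, sin(β/2)=0.219596
d^3_{-3,-2}: single k=1 term ⇒ +0.475377;  D = +0.433742+0.194553i
d^3_{-2,-2}: k∈[0..1] ⇒ +0.862197 -0.218418 = +0.643779;  D = -0.626359+0.148749i
d^3_{-1,-2}: k∈[0..1] ⇒ -0.613709 +0.062188 = -0.551521;  D = -0.348003+0.427866i
d^3_{0,-2}: k∈[0..1] ⇒ +0.239265 -0.012122 = +0.227143;  D = -0.006363+0.227053i
d^3_{1,-2}: k∈[0..1] ⇒ -0.062188 +0.001575 = -0.060612;  D = +0.035552+0.049091i
d^3_{2,-2}: k∈[0..1] ⇒ +0.011066 -0.000112 = +0.010954;  D = +0.010499+0.003124i
d^3_{3,-2}: single k=0 term ⇒ -0.001220;  D = +0.001140-0.000436i
Y_3^{m'}(θ=1.9031,φ=5.4096) and Σ D·Y over m':
  (+0.4337+0.1946i)·(-0.3057+0.1754i)  (-0.6264+0.1487i)·(+0.0523-0.2933i)  (-0.3480+0.4279i)·(-0.0918-0.1096i)  (-0.0064+0.2271i)·(+0.3004+0.0000i)  (+0.0356+0.0491i)·(+0.0918-0.1096i)  (+0.0105+0.0031i)·(+0.0523+0.2933i)  (+0.0011-0.0004i)·(+0.3057+0.1754i)
Y_3^-2(R⁻¹ n̂) = -0.070210+0.279073i

Re=-0.0702 Im=0.2791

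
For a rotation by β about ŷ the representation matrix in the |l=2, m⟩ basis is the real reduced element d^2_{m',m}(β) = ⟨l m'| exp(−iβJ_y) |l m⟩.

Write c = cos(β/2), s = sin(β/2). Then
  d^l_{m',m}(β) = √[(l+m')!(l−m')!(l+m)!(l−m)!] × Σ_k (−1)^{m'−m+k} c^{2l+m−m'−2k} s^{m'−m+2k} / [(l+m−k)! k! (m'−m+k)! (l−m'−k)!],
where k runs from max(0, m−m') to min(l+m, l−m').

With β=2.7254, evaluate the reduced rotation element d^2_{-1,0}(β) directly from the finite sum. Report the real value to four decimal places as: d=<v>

d=-0.4529

d^2_{-1,0}(β=2.7254) via Wigner's sum:
c=cos(2.7254/2)=0.206598, s=sin(2.7254/2)=0.978426; N=√[1·6·2·2]=4.898979
Admissible k: 1..2 (factorial args all ≥0)
  k=1: (−1)^0·4.8990/(2)·0.2066^3·0.9784^1 = +0.021134
  k=2: (−1)^1·4.8990/(2)·0.2066^1·0.9784^3 = -0.474007
d^2_{-1,0}(2.7254) = +0.021134 -0.474007 = -0.452873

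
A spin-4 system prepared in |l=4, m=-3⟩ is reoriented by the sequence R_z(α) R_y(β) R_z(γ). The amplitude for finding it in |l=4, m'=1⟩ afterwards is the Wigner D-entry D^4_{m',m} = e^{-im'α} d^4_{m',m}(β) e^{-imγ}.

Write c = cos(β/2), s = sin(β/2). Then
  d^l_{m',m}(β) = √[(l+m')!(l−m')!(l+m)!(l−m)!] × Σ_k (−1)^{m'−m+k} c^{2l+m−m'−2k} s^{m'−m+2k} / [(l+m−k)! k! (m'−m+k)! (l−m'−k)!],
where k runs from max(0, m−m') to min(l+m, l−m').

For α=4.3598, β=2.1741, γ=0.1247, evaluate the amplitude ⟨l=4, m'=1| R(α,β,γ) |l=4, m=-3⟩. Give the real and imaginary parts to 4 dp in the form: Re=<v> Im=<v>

D^4_{1,-3}(4.3598,2.1741,0.1247) = e^{-i·1·4.3598}·d^4_{1,-3}(2.1741)·e^{-i·-3·0.1247}. Compute d first:
Half-angle: c=0.465099, s=0.885259. N=√(120·6·1·5040)=1904.940944
k: max(0,(-3)−(1))=0 … min(4+(-3),4−(1))=1
  k=0: (−1)^4·1904.9409/(144)·0.4651^4·0.8853^4 = +0.380173
  k=1: (−1)^5·1904.9409/(240)·0.4651^2·0.8853^6 = -0.826385
d^4_{1,-3}(2.1741) = +0.380173 -0.826385 = -0.446212
Attach z-rotation phases: D = e^{-i(1)(4.3598)}·(-0.446212)·e^{-i(-3)(0.1247)} = +0.296462-0.333489i

Re=0.2965 Im=-0.3335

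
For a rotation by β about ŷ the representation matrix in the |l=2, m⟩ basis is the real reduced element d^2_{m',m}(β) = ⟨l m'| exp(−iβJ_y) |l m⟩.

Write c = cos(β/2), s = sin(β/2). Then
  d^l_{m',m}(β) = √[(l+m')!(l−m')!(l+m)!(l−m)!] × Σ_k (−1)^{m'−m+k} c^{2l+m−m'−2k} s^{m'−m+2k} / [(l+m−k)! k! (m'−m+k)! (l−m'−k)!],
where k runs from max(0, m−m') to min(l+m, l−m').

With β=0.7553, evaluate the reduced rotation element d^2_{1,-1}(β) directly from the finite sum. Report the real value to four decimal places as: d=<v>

d^2_{1,-1}(β=0.7553) via Wigner's sum:
With c≡cos(β/2)=0.929534 and s≡sin(β/2)=0.368737, N=[6·1·1·6]^{1/2}=6.000000
k∈{0,1} keeps every argument non-negative
  k=0: (−1)^2·6.0000/(2)·0.9295^2·0.3687^2 = +0.352440
  k=1: (−1)^3·6.0000/(6)·0.9295^0·0.3687^4 = -0.018487
d^2_{1,-1}(0.7553) = +0.352440 -0.018487 = +0.333953

d=0.3340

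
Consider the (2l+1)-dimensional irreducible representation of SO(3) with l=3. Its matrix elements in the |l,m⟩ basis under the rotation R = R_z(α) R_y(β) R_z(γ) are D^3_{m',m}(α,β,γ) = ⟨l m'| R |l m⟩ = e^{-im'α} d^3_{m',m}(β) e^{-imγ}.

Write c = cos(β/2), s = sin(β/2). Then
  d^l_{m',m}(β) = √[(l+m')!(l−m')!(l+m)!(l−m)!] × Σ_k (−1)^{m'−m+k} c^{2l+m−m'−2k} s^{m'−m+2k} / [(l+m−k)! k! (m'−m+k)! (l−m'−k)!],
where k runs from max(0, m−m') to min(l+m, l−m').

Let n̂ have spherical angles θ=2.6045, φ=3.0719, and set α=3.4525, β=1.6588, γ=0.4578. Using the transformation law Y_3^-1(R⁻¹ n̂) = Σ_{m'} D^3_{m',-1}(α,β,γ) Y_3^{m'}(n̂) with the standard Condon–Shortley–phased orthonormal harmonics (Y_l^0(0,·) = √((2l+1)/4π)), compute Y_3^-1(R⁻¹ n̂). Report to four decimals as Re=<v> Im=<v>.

Re=0.1056 Im=0.0866

Need the full column D^3_{m',-1} for m'=−3..3 at α=3.4525, β=1.6588, γ=0.4578.
cos(β/2)=0.675318, sin(β/2)=0.737526
d^3_{-3,-1}: single k=2 term ⇒ +0.438162;  D = -0.078562-0.431062i
d^3_{-2,-1}: k∈[1..2] ⇒ +0.327582 -0.781427 = -0.453844;  D = -0.214064-0.400189i
d^3_{-1,-1}: k∈[0..2] ⇒ +0.094853 -0.905064 +0.809615 = -0.000596;  D = +0.000429+0.000414i
d^3_{0,-1}: k∈[0..2] ⇒ -0.358848 +1.284015 -0.510489 = +0.414677;  D = +0.371977+0.183277i
d^3_{1,-1}: k∈[0..2] ⇒ +0.678798 -1.079487 +0.160940 = -0.239748;  D = +0.237166+0.035091i
d^3_{2,-1}: k∈[0..1] ⇒ -0.781427 +0.466011 = -0.315416;  D = -0.311183+0.051501i
d^3_{3,-1}: single k=0 term ⇒ +0.522604;  D = -0.464767+0.238971i
Y_3^{m'}(θ=2.6045,φ=3.0719) and Σ D·Y over m':
  (-0.0786-0.4311i)·(-0.0547-0.0116i)  (-0.2141-0.4002i)·(-0.2276-0.0319i)  (+0.0004+0.0004i)·(-0.4439-0.0310i)  (+0.3720+0.1833i)·(-0.2216+0.0000i)  (+0.2372+0.0351i)·(+0.4439-0.0310i)  (-0.3112+0.0515i)·(-0.2276+0.0319i)  (-0.4648+0.2390i)·(+0.0547-0.0116i)
Y_3^-1(R⁻¹ n̂) = +0.105559+0.086617i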